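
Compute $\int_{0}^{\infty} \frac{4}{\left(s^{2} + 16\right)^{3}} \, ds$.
$\frac{3 \pi}{4096}$

Begin with the known result
$$J(a) = \int_{0}^{\infty} \frac{4}{a^{2} + s^{2}} \, ds = \frac{2 \pi}{a}.$$

Differentiating under the integral sign with respect to $a$,
$$\frac{dJ}{da} = \int_{0}^{\infty} - \frac{8 a}{\left(a^{2} + s^{2}\right)^{2}} \, ds = - \frac{2 \pi}{a^{2}},$$
so $\int_{0}^{\infty} \frac{4}{\left(a^{2} + s^{2}\right)^{2}} \, ds = \frac{\pi}{a^{3}}$.

Repeating — each differentiation of $1/(s^2+a^2)^j$ produces $-2ja/(s^2+a^2)^{j+1}$ — and dividing through by $-2ja$ at each step yields, after $2$ differentiations in total,
$$\int_{0}^{\infty} \frac{4}{\left(a^{2} + s^{2}\right)^{3}} \, ds = \frac{3 \pi}{4 a^{5}}.$$

Setting $a = 4$:
$$I = \frac{3 \pi}{4096}.$$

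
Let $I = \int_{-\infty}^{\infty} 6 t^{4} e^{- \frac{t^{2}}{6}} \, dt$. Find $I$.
$162 \sqrt{6} \sqrt{\pi}$

Start from the elementary integral
$$J(a) = \int_{-\infty}^{\infty} 6 e^{- a t^{2}} \, dt = \frac{6 \sqrt{\pi}}{\sqrt{a}}.$$

Differentiating under the integral sign brings down a factor of $(-t^2)$:
$$\frac{dJ}{da} = \int_{-\infty}^{\infty} - 6 t^{2} e^{- a t^{2}} \, dt = - \frac{3 \sqrt{\pi}}{a^{\frac{3}{2}}}.$$

Repeating twice in total — each differentiation brings down another $(-t^2)$ — gives
$$\frac{d^{2}J}{da^{2}} = \int_{-\infty}^{\infty} 6 t^{4} e^{- a t^{2}} \, dt = \frac{9 \sqrt{\pi}}{2 a^{\frac{5}{2}}},$$
and the integrand here is exactly the target integrand, so $I = \frac{9 \sqrt{\pi}}{2 a^{\frac{5}{2}}}$.

Setting $a = \frac{1}{6}$:
$$I = 162 \sqrt{6} \sqrt{\pi}.$$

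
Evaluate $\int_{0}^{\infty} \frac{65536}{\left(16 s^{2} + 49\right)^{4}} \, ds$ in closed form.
$\frac{2560 \pi}{823543}$

Start from the standard arctangent integral
$$J(a) = \int_{0}^{\infty} \frac{1}{a^{2} + s^{2}} \, ds = \frac{\pi}{2 a}.$$

Differentiating under the integral sign with respect to $a$,
$$\frac{dJ}{da} = \int_{0}^{\infty} - \frac{2 a}{\left(a^{2} + s^{2}\right)^{2}} \, ds = - \frac{\pi}{2 a^{2}},$$
so $\int_{0}^{\infty} \frac{1}{\left(a^{2} + s^{2}\right)^{2}} \, ds = \frac{\pi}{4 a^{3}}$.

Repeating — each differentiation of $1/(s^2+a^2)^j$ produces $-2ja/(s^2+a^2)^{j+1}$ — and dividing through by $-2ja$ at each step yields, after $3$ differentiations in total,
$$\int_{0}^{\infty} \frac{1}{\left(a^{2} + s^{2}\right)^{4}} \, ds = \frac{5 \pi}{32 a^{7}}.$$

Setting $a = \frac{7}{4}$:
$$I = \frac{2560 \pi}{823543}.$$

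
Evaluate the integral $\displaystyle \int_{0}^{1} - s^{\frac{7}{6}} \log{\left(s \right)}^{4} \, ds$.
$- \frac{186624}{371293}$

Start from the elementary integral
$$J(a) = \int_{0}^{1} - s^{a} \, ds = - \frac{1}{a + 1}.$$

Differentiating under the integral sign brings down a factor of $\ln s$:
$$\frac{dJ}{da} = \int_{0}^{1} - s^{a} \log{\left(s \right)} \, ds = \frac{1}{\left(a + 1\right)^{2}}.$$

Repeating $4$ times in total — each differentiation brings down another $\ln s$ — gives
$$\frac{d^{4}J}{da^{4}} = \int_{0}^{1} - s^{a} \log{\left(s \right)}^{4} \, ds = - \frac{24}{\left(a + 1\right)^{5}},$$
and the integrand here is exactly the target integrand, so $I = - \frac{24}{\left(a + 1\right)^{5}}$.

Setting $a = \frac{7}{6}$:
$$I = - \frac{186624}{371293}.$$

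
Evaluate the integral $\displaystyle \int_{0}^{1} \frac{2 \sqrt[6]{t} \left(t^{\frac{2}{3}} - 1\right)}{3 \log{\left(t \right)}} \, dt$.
$- \frac{2 \log{\left(7 \right)}}{3} + \frac{2 \log{\left(11 \right)}}{3}$

Introduce a parameter $a$ in the exponent: let $I(a) = \int_{0}^{1} \frac{2 \left(t^{\frac{5}{6}} - t^{a}\right)}{3 \log{\left(t \right)}} \, dt$.

Since $\dfrac{\partial}{\partial a}\,t^{a} = t^{a} \ln t$, the $\ln t$ in the denominator cancels and
$$\frac{dI}{da} = \int_{0}^{1} - \frac{2}{3} t^{a} \, dt = - \frac{2}{3} \left[\frac{t^{a+1}}{a+1}\right]_0^1 = - \frac{2}{3 a + 3}.$$

Integrating with respect to $a$ gives $I(a) = - \frac{2 \log{\left(a + 1 \right)}}{3} - \frac{2 \log{\left(6 \right)}}{3} + \frac{2 \log{\left(11 \right)}}{3} + C$.

At $a = \frac{5}{6}$ the integrand is identically $0$, so $I(\frac{5}{6}) = 0$. The closed form gives $0$, hence $C = 0$.

Setting $a = \frac{1}{6}$:
$$I = - \frac{2 \log{\left(7 \right)}}{3} + \frac{2 \log{\left(11 \right)}}{3}.$$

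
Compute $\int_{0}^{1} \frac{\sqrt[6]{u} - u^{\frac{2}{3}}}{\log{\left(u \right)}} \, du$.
$\log{\left(\frac{7}{10} \right)}$

Introduce a parameter $a$ in the exponent: let $I(a) = \int_{0}^{1} \frac{- u^{\frac{2}{3}} + u^{a}}{\log{\left(u \right)}} \, du$.

Since $\dfrac{\partial}{\partial a}\,u^{a} = u^{a} \ln u$, the $\ln u$ in the denominator cancels and
$$\frac{dI}{da} = \int_{0}^{1} u^{a} \, du = \left[\frac{u^{a+1}}{a+1}\right]_0^1 = \frac{1}{a + 1}.$$

Integrating with respect to $a$ gives $I(a) = \log{\left(\frac{3 a}{5} + \frac{3}{5} \right)} + C$.

At $a = \frac{2}{3}$ the integrand is identically $0$, so $I(\frac{2}{3}) = 0$. The closed form gives $0$, hence $C = 0$.

Setting $a = \frac{1}{6}$:
$$I = \log{\left(\frac{7}{10} \right)}.$$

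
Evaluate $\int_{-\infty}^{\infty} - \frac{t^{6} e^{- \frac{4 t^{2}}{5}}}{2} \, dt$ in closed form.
$- \frac{1875 \sqrt{5} \sqrt{\pi}}{2048}$

Begin with the known integral
$$J(a) = \int_{-\infty}^{\infty} - \frac{e^{- a t^{2}}}{2} \, dt = - \frac{\sqrt{\pi}}{2 \sqrt{a}}.$$

Differentiating under the integral sign brings down a factor of $(-t^2)$:
$$\frac{dJ}{da} = \int_{-\infty}^{\infty} \frac{t^{2} e^{- a t^{2}}}{2} \, dt = \frac{\sqrt{\pi}}{4 a^{\frac{3}{2}}}.$$

Repeating $3$ times in total — each differentiation brings down another $(-t^2)$ — gives
$$\frac{d^{3}J}{da^{3}} = \int_{-\infty}^{\infty} \frac{t^{6} e^{- a t^{2}}}{2} \, dt = \frac{15 \sqrt{\pi}}{16 a^{\frac{7}{2}}},$$
and the integrand here is $(-1)^{3}$ times the target integrand, so $I = (-1)^{3}\,\frac{d^{3}J}{da^{3}} = - \frac{15 \sqrt{\pi}}{16 a^{\frac{7}{2}}}$.

Setting $a = \frac{4}{5}$:
$$I = - \frac{1875 \sqrt{5} \sqrt{\pi}}{2048}.$$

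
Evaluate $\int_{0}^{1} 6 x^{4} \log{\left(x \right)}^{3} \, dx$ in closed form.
$- \frac{36}{625}$

Consider the simpler parametrised integral
$$J(a) = \int_{0}^{1} 6 x^{a} \, dx = \frac{6}{a + 1}.$$

Differentiating under the integral sign brings down a factor of $\ln x$:
$$\frac{dJ}{da} = \int_{0}^{1} 6 x^{a} \log{\left(x \right)} \, dx = - \frac{6}{\left(a + 1\right)^{2}}.$$

Repeating $3$ times in total — each differentiation brings down another $\ln x$ — gives
$$\frac{d^{3}J}{da^{3}} = \int_{0}^{1} 6 x^{a} \log{\left(x \right)}^{3} \, dx = - \frac{36}{\left(a + 1\right)^{4}},$$
and the integrand here is exactly the target integrand, so $I = - \frac{36}{\left(a + 1\right)^{4}}$.

Setting $a = 4$:
$$I = - \frac{36}{625}.$$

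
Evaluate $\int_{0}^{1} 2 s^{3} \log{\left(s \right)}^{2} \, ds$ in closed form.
$\frac{1}{16}$

Begin with the known integral
$$J(a) = \int_{0}^{1} 2 s^{a} \, ds = \frac{2}{a + 1}.$$

Differentiating under the integral sign brings down a factor of $\ln s$:
$$\frac{dJ}{da} = \int_{0}^{1} 2 s^{a} \log{\left(s \right)} \, ds = - \frac{2}{\left(a + 1\right)^{2}}.$$

Repeating twice in total — each differentiation brings down another $\ln s$ — gives
$$\frac{d^{2}J}{da^{2}} = \int_{0}^{1} 2 s^{a} \log{\left(s \right)}^{2} \, ds = \frac{4}{\left(a + 1\right)^{3}},$$
and the integrand here is exactly the target integrand, so $I = \frac{4}{\left(a + 1\right)^{3}}$.

Setting $a = 3$:
$$I = \frac{1}{16}.$$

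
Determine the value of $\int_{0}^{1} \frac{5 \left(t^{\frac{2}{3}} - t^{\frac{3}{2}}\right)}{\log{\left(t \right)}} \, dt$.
$- \log{\left(\frac{243}{32} \right)}$

Consider the one-parameter family: let $I(a) = \int_{0}^{1} \frac{5 \left(t^{\frac{2}{3}} - t^{a}\right)}{\log{\left(t \right)}} \, dt$.

Since $\dfrac{\partial}{\partial a}\,t^{a} = t^{a} \ln t$, the $\ln t$ in the denominator cancels and
$$\frac{dI}{da} = \int_{0}^{1} -5 t^{a} \, dt = -5 \left[\frac{t^{a+1}}{a+1}\right]_0^1 = - \frac{5}{a + 1}.$$

Integrating with respect to $a$ gives $I(a) = - \log{\left(\frac{243 \left(a + 1\right)^{5}}{3125} \right)} + C$.

At $a = \frac{2}{3}$ the integrand is identically $0$, so $I(\frac{2}{3}) = 0$. The closed form gives $0$, hence $C = 0$.

Setting $a = \frac{3}{2}$:
$$I = - \log{\left(\frac{243}{32} \right)}.$$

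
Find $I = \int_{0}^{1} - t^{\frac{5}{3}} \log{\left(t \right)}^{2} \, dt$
$- \frac{27}{256}$

Begin with the known integral
$$J(a) = \int_{0}^{1} - t^{a} \, dt = - \frac{1}{a + 1}.$$

Differentiating under the integral sign brings down a factor of $\ln t$:
$$\frac{dJ}{da} = \int_{0}^{1} - t^{a} \log{\left(t \right)} \, dt = \frac{1}{\left(a + 1\right)^{2}}.$$

Repeating twice in total — each differentiation brings down another $\ln t$ — gives
$$\frac{d^{2}J}{da^{2}} = \int_{0}^{1} - t^{a} \log{\left(t \right)}^{2} \, dt = - \frac{2}{\left(a + 1\right)^{3}},$$
and the integrand here is exactly the target integrand, so $I = - \frac{2}{\left(a + 1\right)^{3}}$.

Setting $a = \frac{5}{3}$:
$$I = - \frac{27}{256}.$$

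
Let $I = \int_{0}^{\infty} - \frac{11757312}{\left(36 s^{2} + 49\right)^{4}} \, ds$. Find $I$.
$- \frac{43740 \pi}{117649}$

Recall the elementary integral
$$J(a) = \int_{0}^{\infty} - \frac{7}{a^{2} + s^{2}} \, ds = - \frac{7 \pi}{2 a}.$$

Differentiating under the integral sign with respect to $a$,
$$\frac{dJ}{da} = \int_{0}^{\infty} \frac{14 a}{\left(a^{2} + s^{2}\right)^{2}} \, ds = \frac{7 \pi}{2 a^{2}},$$
so $\int_{0}^{\infty} - \frac{7}{\left(a^{2} + s^{2}\right)^{2}} \, ds = - \frac{7 \pi}{4 a^{3}}$.

Repeating — each differentiation of $1/(s^2+a^2)^j$ produces $-2ja/(s^2+a^2)^{j+1}$ — and dividing through by $-2ja$ at each step yields, after $3$ differentiations in total,
$$\int_{0}^{\infty} - \frac{7}{\left(a^{2} + s^{2}\right)^{4}} \, ds = - \frac{35 \pi}{32 a^{7}}.$$

Setting $a = \frac{7}{6}$:
$$I = - \frac{43740 \pi}{117649}.$$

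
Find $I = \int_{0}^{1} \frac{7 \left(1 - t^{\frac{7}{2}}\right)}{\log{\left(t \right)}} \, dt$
$- \log{\left(\frac{4782969}{128} \right)}$

Introduce a parameter $a$ in the exponent: let $I(a) = \int_{0}^{1} \frac{7 \left(1 - t^{a}\right)}{\log{\left(t \right)}} \, dt$.

Since $\dfrac{\partial}{\partial a}\,t^{a} = t^{a} \ln t$, the $\ln t$ in the denominator cancels and
$$\frac{dI}{da} = \int_{0}^{1} -7 t^{a} \, dt = -7 \left[\frac{t^{a+1}}{a+1}\right]_0^1 = - \frac{7}{a + 1}.$$

Integrating with respect to $a$ gives $I(a) = - 7 \log{\left(a + 1 \right)} + C$.

At $a = 0$ the integrand is identically $0$, so $I(0) = 0$. The closed form gives $0$, hence $C = 0$.

Setting $a = \frac{7}{2}$:
$$I = - \log{\left(\frac{4782969}{128} \right)}.$$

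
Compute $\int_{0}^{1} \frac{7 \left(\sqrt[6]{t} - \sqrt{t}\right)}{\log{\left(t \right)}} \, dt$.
$\log{\left(\frac{823543}{4782969} \right)}$

Replace the exponent $\frac{1}{6}$ by a parameter $a$: let $I(a) = \int_{0}^{1} \frac{7 \left(- \sqrt{t} + t^{a}\right)}{\log{\left(t \right)}} \, dt$.

Since $\dfrac{\partial}{\partial a}\,t^{a} = t^{a} \ln t$, the $\ln t$ in the denominator cancels and
$$\frac{dI}{da} = \int_{0}^{1} 7 t^{a} \, dt = 7 \left[\frac{t^{a+1}}{a+1}\right]_0^1 = \frac{7}{a + 1}.$$

Integrating with respect to $a$ gives $I(a) = \log{\left(\frac{128 \left(a + 1\right)^{7}}{2187} \right)} + C$.

At $a = \frac{1}{2}$ the integrand is identically $0$, so $I(\frac{1}{2}) = 0$. The closed form gives $0$, hence $C = 0$.

Setting $a = \frac{1}{6}$:
$$I = \log{\left(\frac{823543}{4782969} \right)}.$$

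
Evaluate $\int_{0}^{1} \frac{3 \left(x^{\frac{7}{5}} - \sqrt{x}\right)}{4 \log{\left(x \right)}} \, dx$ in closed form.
$\log{\left(\frac{4 \sqrt[4]{10}}{5} \right)}$

Introduce a parameter $a$ in the exponent: let $I(a) = \int_{0}^{1} \frac{3 \left(x^{\frac{7}{5}} - x^{a}\right)}{4 \log{\left(x \right)}} \, dx$.

Since $\dfrac{\partial}{\partial a}\,x^{a} = x^{a} \ln x$, the $\ln x$ in the denominator cancels and
$$\frac{dI}{da} = \int_{0}^{1} - \frac{3}{4} x^{a} \, dx = - \frac{3}{4} \left[\frac{x^{a+1}}{a+1}\right]_0^1 = - \frac{3}{4 a + 4}.$$

Integrating with respect to $a$ gives $I(a) = - \frac{3 \log{\left(a + 1 \right)}}{4} - \frac{3 \log{\left(5 \right)}}{4} + \frac{3 \log{\left(12 \right)}}{4} + C$.

At $a = \frac{7}{5}$ the integrand is identically $0$, so $I(\frac{7}{5}) = 0$. The closed form gives $0$, hence $C = 0$.

Setting $a = \frac{1}{2}$:
$$I = \log{\left(\frac{4 \sqrt[4]{10}}{5} \right)}.$$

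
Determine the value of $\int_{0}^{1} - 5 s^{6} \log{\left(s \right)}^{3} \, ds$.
$\frac{30}{2401}$

Start from the elementary integral
$$J(a) = \int_{0}^{1} - 5 s^{a} \, ds = - \frac{5}{a + 1}.$$

Differentiating under the integral sign brings down a factor of $\ln s$:
$$\frac{dJ}{da} = \int_{0}^{1} - 5 s^{a} \log{\left(s \right)} \, ds = \frac{5}{\left(a + 1\right)^{2}}.$$

Repeating $3$ times in total — each differentiation brings down another $\ln s$ — gives
$$\frac{d^{3}J}{da^{3}} = \int_{0}^{1} - 5 s^{a} \log{\left(s \right)}^{3} \, ds = \frac{30}{\left(a + 1\right)^{4}},$$
and the integrand here is exactly the target integrand, so $I = \frac{30}{\left(a + 1\right)^{4}}$.

Setting $a = 6$:
$$I = \frac{30}{2401}.$$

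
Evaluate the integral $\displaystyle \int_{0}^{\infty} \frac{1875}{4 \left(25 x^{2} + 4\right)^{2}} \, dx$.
$\frac{375 \pi}{128}$

Start from the standard arctangent integral
$$J(a) = \int_{0}^{\infty} \frac{3}{4 \left(a^{2} + x^{2}\right)} \, dx = \frac{3 \pi}{8 a}.$$

Differentiating under the integral sign with respect to $a$,
$$\frac{dJ}{da} = \int_{0}^{\infty} - \frac{3 a}{2 \left(a^{2} + x^{2}\right)^{2}} \, dx = - \frac{3 \pi}{8 a^{2}},$$
so $\int_{0}^{\infty} \frac{3}{4 \left(a^{2} + x^{2}\right)^{2}} \, dx = \frac{3 \pi}{16 a^{3}}$.

Setting $a = \frac{2}{5}$:
$$I = \frac{375 \pi}{128}.$$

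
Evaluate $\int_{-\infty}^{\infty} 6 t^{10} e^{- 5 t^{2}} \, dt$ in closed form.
$\frac{567 \sqrt{5} \sqrt{\pi}}{50000}$

Consider the simpler parametrised integral
$$J(a) = \int_{-\infty}^{\infty} 6 e^{- a t^{2}} \, dt = \frac{6 \sqrt{\pi}}{\sqrt{a}}.$$

Differentiating under the integral sign brings down a factor of $(-t^2)$:
$$\frac{dJ}{da} = \int_{-\infty}^{\infty} - 6 t^{2} e^{- a t^{2}} \, dt = - \frac{3 \sqrt{\pi}}{a^{\frac{3}{2}}}.$$

Repeating $5$ times in total — each differentiation brings down another $(-t^2)$ — gives
$$\frac{d^{5}J}{da^{5}} = \int_{-\infty}^{\infty} - 6 t^{10} e^{- a t^{2}} \, dt = - \frac{2835 \sqrt{\pi}}{16 a^{\frac{11}{2}}},$$
and the integrand here is $(-1)^{5}$ times the target integrand, so $I = (-1)^{5}\,\frac{d^{5}J}{da^{5}} = \frac{2835 \sqrt{\pi}}{16 a^{\frac{11}{2}}}$.

Setting $a = 5$:
$$I = \frac{567 \sqrt{5} \sqrt{\pi}}{50000}.$$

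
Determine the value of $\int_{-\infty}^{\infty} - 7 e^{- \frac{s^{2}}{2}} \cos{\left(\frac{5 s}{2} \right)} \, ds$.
$- \frac{7 \sqrt{2} \sqrt{\pi}}{e^{\frac{25}{8}}}$

Treat the cosine frequency as a parameter and define $I(b) = \int_{-\infty}^{\infty} - 7 e^{- \frac{s^{2}}{2}} \cos{\left(b s \right)} \, ds$.

Differentiating under the integral sign,
$$I'(b) = \int_{-\infty}^{\infty} 7 s e^{- \frac{s^{2}}{2}} \sin{\left(b s \right)} \, ds.$$

Integrate $\int_{-\infty}^{\infty} s \sin(b s)\, e^{- \frac{s^{2}}{2}}\, ds$ by parts with $u = \sin(b s)$ and $dv = s\, e^{- \frac{s^{2}}{2}}\, ds$, giving $v = - e^{- \frac{s^{2}}{2}}$. The boundary term vanishes and
$$\int_{-\infty}^{\infty} s \sin(b s)\, e^{- \frac{s^{2}}{2}}\, ds = b \int_{-\infty}^{\infty} \cos(b s)\, e^{- \frac{s^{2}}{2}}\, ds,$$
so $I'(b) = - b\, I(b)$.

This is a separable first-order ODE; solving with the initial condition $I(0) = \int_{-\infty}^{\infty} - 7 e^{- \frac{s^{2}}{2}}\,ds = - 7 \sqrt{2} \sqrt{\pi}$ gives
$$I(b) = - 7 \sqrt{2} \sqrt{\pi} e^{- \frac{b^{2}}{2}}.$$

Setting $b = \frac{5}{2}$:
$$I = - \frac{7 \sqrt{2} \sqrt{\pi}}{e^{\frac{25}{8}}}.$$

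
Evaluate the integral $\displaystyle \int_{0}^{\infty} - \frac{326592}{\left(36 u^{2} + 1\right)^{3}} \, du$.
$- 10206 \pi$

Recall the elementary integral
$$J(a) = \int_{0}^{\infty} - \frac{7}{a^{2} + u^{2}} \, du = - \frac{7 \pi}{2 a}.$$

Differentiating under the integral sign with respect to $a$,
$$\frac{dJ}{da} = \int_{0}^{\infty} \frac{14 a}{\left(a^{2} + u^{2}\right)^{2}} \, du = \frac{7 \pi}{2 a^{2}},$$
so $\int_{0}^{\infty} - \frac{7}{\left(a^{2} + u^{2}\right)^{2}} \, du = - \frac{7 \pi}{4 a^{3}}$.

Repeating — each differentiation of $1/(u^2+a^2)^j$ produces $-2ja/(u^2+a^2)^{j+1}$ — and dividing through by $-2ja$ at each step yields, after $2$ differentiations in total,
$$\int_{0}^{\infty} - \frac{7}{\left(a^{2} + u^{2}\right)^{3}} \, du = - \frac{21 \pi}{16 a^{5}}.$$

Setting $a = \frac{1}{6}$:
$$I = - 10206 \pi.$$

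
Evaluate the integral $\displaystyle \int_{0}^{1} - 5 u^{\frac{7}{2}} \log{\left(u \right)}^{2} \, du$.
$- \frac{80}{729}$

Begin with the known integral
$$J(a) = \int_{0}^{1} - 5 u^{a} \, du = - \frac{5}{a + 1}.$$

Differentiating under the integral sign brings down a factor of $\ln u$:
$$\frac{dJ}{da} = \int_{0}^{1} - 5 u^{a} \log{\left(u \right)} \, du = \frac{5}{\left(a + 1\right)^{2}}.$$

Repeating twice in total — each differentiation brings down another $\ln u$ — gives
$$\frac{d^{2}J}{da^{2}} = \int_{0}^{1} - 5 u^{a} \log{\left(u \right)}^{2} \, du = - \frac{10}{\left(a + 1\right)^{3}},$$
and the integrand here is exactly the target integrand, so $I = - \frac{10}{\left(a + 1\right)^{3}}$.

Setting $a = \frac{7}{2}$:
$$I = - \frac{80}{729}.$$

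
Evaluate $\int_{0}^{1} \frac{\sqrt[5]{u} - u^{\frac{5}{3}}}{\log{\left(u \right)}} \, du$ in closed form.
$- \log{\left(\frac{20}{9} \right)}$

Consider the one-parameter family: let $I(a) = \int_{0}^{1} \frac{\sqrt[5]{u} - u^{a}}{\log{\left(u \right)}} \, du$.

Since $\dfrac{\partial}{\partial a}\,u^{a} = u^{a} \ln u$, the $\ln u$ in the denominator cancels and
$$\frac{dI}{da} = \int_{0}^{1} -1 u^{a} \, du = -1 \left[\frac{u^{a+1}}{a+1}\right]_0^1 = - \frac{1}{a + 1}.$$

Integrating with respect to $a$ gives $I(a) = - \log{\left(\frac{5 a}{6} + \frac{5}{6} \right)} + C$.

At $a = \frac{1}{5}$ the integrand is identically $0$, so $I(\frac{1}{5}) = 0$. The closed form gives $0$, hence $C = 0$.

Setting $a = \frac{5}{3}$:
$$I = - \log{\left(\frac{20}{9} \right)}.$$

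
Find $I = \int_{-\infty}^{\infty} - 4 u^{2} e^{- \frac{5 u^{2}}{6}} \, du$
$- \frac{12 \sqrt{30} \sqrt{\pi}}{25}$

Begin with the known integral
$$J(a) = \int_{-\infty}^{\infty} - 4 e^{- a u^{2}} \, du = - \frac{4 \sqrt{\pi}}{\sqrt{a}}.$$

Differentiating under the integral sign brings down a factor of $(-u^2)$:
$$\frac{dJ}{da} = \int_{-\infty}^{\infty} 4 u^{2} e^{- a u^{2}} \, du = \frac{2 \sqrt{\pi}}{a^{\frac{3}{2}}}.$$

The integral on the left is $-I$, so $I = - \frac{2 \sqrt{\pi}}{a^{\frac{3}{2}}}$.

Setting $a = \frac{5}{6}$:
$$I = - \frac{12 \sqrt{30} \sqrt{\pi}}{25}.$$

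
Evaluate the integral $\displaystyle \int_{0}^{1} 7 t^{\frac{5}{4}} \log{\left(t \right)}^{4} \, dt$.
$\frac{57344}{19683}$

Begin with the known integral
$$J(a) = \int_{0}^{1} 7 t^{a} \, dt = \frac{7}{a + 1}.$$

Differentiating under the integral sign brings down a factor of $\ln t$:
$$\frac{dJ}{da} = \int_{0}^{1} 7 t^{a} \log{\left(t \right)} \, dt = - \frac{7}{\left(a + 1\right)^{2}}.$$

Repeating $4$ times in total — each differentiation brings down another $\ln t$ — gives
$$\frac{d^{4}J}{da^{4}} = \int_{0}^{1} 7 t^{a} \log{\left(t \right)}^{4} \, dt = \frac{168}{\left(a + 1\right)^{5}},$$
and the integrand here is exactly the target integrand, so $I = \frac{168}{\left(a + 1\right)^{5}}$.

Setting $a = \frac{5}{4}$:
$$I = \frac{57344}{19683}.$$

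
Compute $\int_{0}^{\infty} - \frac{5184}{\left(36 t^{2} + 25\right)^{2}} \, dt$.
$- \frac{216 \pi}{125}$

Begin with the known result
$$J(a) = \int_{0}^{\infty} - \frac{4}{a^{2} + t^{2}} \, dt = - \frac{2 \pi}{a}.$$

Differentiating under the integral sign with respect to $a$,
$$\frac{dJ}{da} = \int_{0}^{\infty} \frac{8 a}{\left(a^{2} + t^{2}\right)^{2}} \, dt = \frac{2 \pi}{a^{2}},$$
so $\int_{0}^{\infty} - \frac{4}{\left(a^{2} + t^{2}\right)^{2}} \, dt = - \frac{\pi}{a^{3}}$.

Setting $a = \frac{5}{6}$:
$$I = - \frac{216 \pi}{125}.$$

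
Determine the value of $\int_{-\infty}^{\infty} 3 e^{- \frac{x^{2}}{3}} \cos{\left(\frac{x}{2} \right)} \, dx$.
$\frac{3 \sqrt{3} \sqrt{\pi}}{e^{\frac{3}{16}}}$

Define $I(b) = \int_{-\infty}^{\infty} 3 e^{- \frac{x^{2}}{3}} \cos{\left(b x \right)} \, dx$.

Differentiating under the integral sign,
$$I'(b) = \int_{-\infty}^{\infty} - 3 x e^{- \frac{x^{2}}{3}} \sin{\left(b x \right)} \, dx.$$

Integrate $\int_{-\infty}^{\infty} x \sin(b x)\, e^{- \frac{x^{2}}{3}}\, dx$ by parts with $u = \sin(b x)$ and $dv = x\, e^{- \frac{x^{2}}{3}}\, dx$, giving $v = - \frac{3 e^{- \frac{x^{2}}{3}}}{2}$. The boundary term vanishes and
$$\int_{-\infty}^{\infty} x \sin(b x)\, e^{- \frac{x^{2}}{3}}\, dx = \frac{3 b}{2} \int_{-\infty}^{\infty} \cos(b x)\, e^{- \frac{x^{2}}{3}}\, dx,$$
so $I'(b) = - \frac{3 b}{2}\, I(b)$.

This is a separable first-order ODE; solving with the initial condition $I(0) = \int_{-\infty}^{\infty} 3 e^{- \frac{x^{2}}{3}}\,dx = 3 \sqrt{3} \sqrt{\pi}$ gives
$$I(b) = 3 \sqrt{3} \sqrt{\pi} e^{- \frac{3 b^{2}}{4}}.$$

Setting $b = \frac{1}{2}$:
$$I = \frac{3 \sqrt{3} \sqrt{\pi}}{e^{\frac{3}{16}}}.$$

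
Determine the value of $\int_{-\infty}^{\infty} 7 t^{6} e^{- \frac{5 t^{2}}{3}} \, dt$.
$\frac{567 \sqrt{15} \sqrt{\pi}}{1000}$

Start from the elementary integral
$$J(a) = \int_{-\infty}^{\infty} 7 e^{- a t^{2}} \, dt = \frac{7 \sqrt{\pi}}{\sqrt{a}}.$$

Differentiating under the integral sign brings down a factor of $(-t^2)$:
$$\frac{dJ}{da} = \int_{-\infty}^{\infty} - 7 t^{2} e^{- a t^{2}} \, dt = - \frac{7 \sqrt{\pi}}{2 a^{\frac{3}{2}}}.$$

Repeating $3$ times in total — each differentiation brings down another $(-t^2)$ — gives
$$\frac{d^{3}J}{da^{3}} = \int_{-\infty}^{\infty} - 7 t^{6} e^{- a t^{2}} \, dt = - \frac{105 \sqrt{\pi}}{8 a^{\frac{7}{2}}},$$
and the integrand here is $(-1)^{3}$ times the target integrand, so $I = (-1)^{3}\,\frac{d^{3}J}{da^{3}} = \frac{105 \sqrt{\pi}}{8 a^{\frac{7}{2}}}$.

Setting $a = \frac{5}{3}$:
$$I = \frac{567 \sqrt{15} \sqrt{\pi}}{1000}.$$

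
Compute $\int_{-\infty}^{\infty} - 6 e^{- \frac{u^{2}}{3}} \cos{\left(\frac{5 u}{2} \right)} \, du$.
$- \frac{6 \sqrt{3} \sqrt{\pi}}{e^{\frac{75}{16}}}$

Let $b$ denote the cosine frequency and define $I(b) = \int_{-\infty}^{\infty} - 6 e^{- \frac{u^{2}}{3}} \cos{\left(b u \right)} \, du$.

Differentiating under the integral sign,
$$I'(b) = \int_{-\infty}^{\infty} 6 u e^{- \frac{u^{2}}{3}} \sin{\left(b u \right)} \, du.$$

Integrate $\int_{-\infty}^{\infty} u \sin(b u)\, e^{- \frac{u^{2}}{3}}\, du$ by parts with $w = \sin(b u)$ and $dv = u\, e^{- \frac{u^{2}}{3}}\, du$, giving $v = - \frac{3 e^{- \frac{u^{2}}{3}}}{2}$. The boundary term vanishes and
$$\int_{-\infty}^{\infty} u \sin(b u)\, e^{- \frac{u^{2}}{3}}\, du = \frac{3 b}{2} \int_{-\infty}^{\infty} \cos(b u)\, e^{- \frac{u^{2}}{3}}\, du,$$
so $I'(b) = - \frac{3 b}{2}\, I(b)$.

This is a separable first-order ODE; solving with the initial condition $I(0) = \int_{-\infty}^{\infty} - 6 e^{- \frac{u^{2}}{3}}\,du = - 6 \sqrt{3} \sqrt{\pi}$ gives
$$I(b) = - 6 \sqrt{3} \sqrt{\pi} e^{- \frac{3 b^{2}}{4}}.$$

Setting $b = \frac{5}{2}$:
$$I = - \frac{6 \sqrt{3} \sqrt{\pi}}{e^{\frac{75}{16}}}.$$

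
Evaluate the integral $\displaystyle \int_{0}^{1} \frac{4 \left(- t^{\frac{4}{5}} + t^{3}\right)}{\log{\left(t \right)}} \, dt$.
$\log{\left(\frac{160000}{6561} \right)}$

Consider the one-parameter family: let $I(a) = \int_{0}^{1} \frac{4 \left(- t^{\frac{4}{5}} + t^{a}\right)}{\log{\left(t \right)}} \, dt$.

Since $\dfrac{\partial}{\partial a}\,t^{a} = t^{a} \ln t$, the $\ln t$ in the denominator cancels and
$$\frac{dI}{da} = \int_{0}^{1} 4 t^{a} \, dt = 4 \left[\frac{t^{a+1}}{a+1}\right]_0^1 = \frac{4}{a + 1}.$$

Integrating with respect to $a$ gives $I(a) = \log{\left(\frac{625 \left(a + 1\right)^{4}}{6561} \right)} + C$.

At $a = \frac{4}{5}$ the integrand is identically $0$, so $I(\frac{4}{5}) = 0$. The closed form gives $0$, hence $C = 0$.

Setting $a = 3$:
$$I = \log{\left(\frac{160000}{6561} \right)}.$$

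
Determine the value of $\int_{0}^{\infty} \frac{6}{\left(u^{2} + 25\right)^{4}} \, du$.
$\frac{3 \pi}{250000}$

Recall the elementary integral
$$J(a) = \int_{0}^{\infty} \frac{6}{a^{2} + u^{2}} \, du = \frac{3 \pi}{a}.$$

Differentiating under the integral sign with respect to $a$,
$$\frac{dJ}{da} = \int_{0}^{\infty} - \frac{12 a}{\left(a^{2} + u^{2}\right)^{2}} \, du = - \frac{3 \pi}{a^{2}},$$
so $\int_{0}^{\infty} \frac{6}{\left(a^{2} + u^{2}\right)^{2}} \, du = \frac{3 \pi}{2 a^{3}}$.

Repeating — each differentiation of $1/(u^2+a^2)^j$ produces $-2ja/(u^2+a^2)^{j+1}$ — and dividing through by $-2ja$ at each step yields, after $3$ differentiations in total,
$$\int_{0}^{\infty} \frac{6}{\left(a^{2} + u^{2}\right)^{4}} \, du = \frac{15 \pi}{16 a^{7}}.$$

Setting $a = 5$:
$$I = \frac{3 \pi}{250000}.$$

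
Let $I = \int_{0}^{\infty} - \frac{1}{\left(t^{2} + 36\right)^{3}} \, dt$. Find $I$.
$- \frac{\pi}{41472}$

Begin with the known result
$$J(a) = \int_{0}^{\infty} - \frac{1}{a^{2} + t^{2}} \, dt = - \frac{\pi}{2 a}.$$

Differentiating under the integral sign with respect to $a$,
$$\frac{dJ}{da} = \int_{0}^{\infty} \frac{2 a}{\left(a^{2} + t^{2}\right)^{2}} \, dt = \frac{\pi}{2 a^{2}},$$
so $\int_{0}^{\infty} - \frac{1}{\left(a^{2} + t^{2}\right)^{2}} \, dt = - \frac{\pi}{4 a^{3}}$.

Repeating — each differentiation of $1/(t^2+a^2)^j$ produces $-2ja/(t^2+a^2)^{j+1}$ — and dividing through by $-2ja$ at each step yields, after $2$ differentiations in total,
$$\int_{0}^{\infty} - \frac{1}{\left(a^{2} + t^{2}\right)^{3}} \, dt = - \frac{3 \pi}{16 a^{5}}.$$

Setting $a = 6$:
$$I = - \frac{\pi}{41472}.$$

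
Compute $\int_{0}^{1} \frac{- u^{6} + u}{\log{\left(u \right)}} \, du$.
$\log{\left(\frac{2}{7} \right)}$

Introduce a parameter $a$ in the exponent: let $I(a) = \int_{0}^{1} \frac{- u^{6} + u^{a}}{\log{\left(u \right)}} \, du$.

Since $\dfrac{\partial}{\partial a}\,u^{a} = u^{a} \ln u$, the $\ln u$ in the denominator cancels and
$$\frac{dI}{da} = \int_{0}^{1} u^{a} \, du = \left[\frac{u^{a+1}}{a+1}\right]_0^1 = \frac{1}{a + 1}.$$

Integrating with respect to $a$ gives $I(a) = \log{\left(\frac{a}{7} + \frac{1}{7} \right)} + C$.

At $a = 6$ the integrand is identically $0$, so $I(6) = 0$. The closed form gives $0$, hence $C = 0$.

Setting $a = 1$:
$$I = \log{\left(\frac{2}{7} \right)}.$$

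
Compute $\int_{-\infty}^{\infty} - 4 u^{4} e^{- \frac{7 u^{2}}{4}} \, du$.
$- \frac{96 \sqrt{7} \sqrt{\pi}}{343}$

Begin with the known integral
$$J(a) = \int_{-\infty}^{\infty} - 4 e^{- a u^{2}} \, du = - \frac{4 \sqrt{\pi}}{\sqrt{a}}.$$

Differentiating under the integral sign brings down a factor of $(-u^2)$:
$$\frac{dJ}{da} = \int_{-\infty}^{\infty} 4 u^{2} e^{- a u^{2}} \, du = \frac{2 \sqrt{\pi}}{a^{\frac{3}{2}}}.$$

Repeating twice in total — each differentiation brings down another $(-u^2)$ — gives
$$\frac{d^{2}J}{da^{2}} = \int_{-\infty}^{\infty} - 4 u^{4} e^{- a u^{2}} \, du = - \frac{3 \sqrt{\pi}}{a^{\frac{5}{2}}},$$
and the integrand here is exactly the target integrand, so $I = - \frac{3 \sqrt{\pi}}{a^{\frac{5}{2}}}$.

Setting $a = \frac{7}{4}$:
$$I = - \frac{96 \sqrt{7} \sqrt{\pi}}{343}.$$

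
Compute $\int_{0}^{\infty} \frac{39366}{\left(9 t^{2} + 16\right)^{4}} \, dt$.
$\frac{32805 \pi}{262144}$

Begin with the known result
$$J(a) = \int_{0}^{\infty} \frac{6}{a^{2} + t^{2}} \, dt = \frac{3 \pi}{a}.$$

Differentiating under the integral sign with respect to $a$,
$$\frac{dJ}{da} = \int_{0}^{\infty} - \frac{12 a}{\left(a^{2} + t^{2}\right)^{2}} \, dt = - \frac{3 \pi}{a^{2}},$$
so $\int_{0}^{\infty} \frac{6}{\left(a^{2} + t^{2}\right)^{2}} \, dt = \frac{3 \pi}{2 a^{3}}$.

Repeating — each differentiation of $1/(t^2+a^2)^j$ produces $-2ja/(t^2+a^2)^{j+1}$ — and dividing through by $-2ja$ at each step yields, after $3$ differentiations in total,
$$\int_{0}^{\infty} \frac{6}{\left(a^{2} + t^{2}\right)^{4}} \, dt = \frac{15 \pi}{16 a^{7}}.$$

Setting $a = \frac{4}{3}$:
$$I = \frac{32805 \pi}{262144}.$$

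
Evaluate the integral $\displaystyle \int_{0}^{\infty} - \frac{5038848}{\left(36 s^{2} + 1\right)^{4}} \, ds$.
$- 131220 \pi$

Begin with the known result
$$J(a) = \int_{0}^{\infty} - \frac{3}{a^{2} + s^{2}} \, ds = - \frac{3 \pi}{2 a}.$$

Differentiating under the integral sign with respect to $a$,
$$\frac{dJ}{da} = \int_{0}^{\infty} \frac{6 a}{\left(a^{2} + s^{2}\right)^{2}} \, ds = \frac{3 \pi}{2 a^{2}},$$
so $\int_{0}^{\infty} - \frac{3}{\left(a^{2} + s^{2}\right)^{2}} \, ds = - \frac{3 \pi}{4 a^{3}}$.

Repeating — each differentiation of $1/(s^2+a^2)^j$ produces $-2ja/(s^2+a^2)^{j+1}$ — and dividing through by $-2ja$ at each step yields, after $3$ differentiations in total,
$$\int_{0}^{\infty} - \frac{3}{\left(a^{2} + s^{2}\right)^{4}} \, ds = - \frac{15 \pi}{32 a^{7}}.$$

Setting $a = \frac{1}{6}$:
$$I = - 131220 \pi.$$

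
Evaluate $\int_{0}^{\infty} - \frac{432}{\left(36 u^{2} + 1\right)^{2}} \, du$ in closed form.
$- 18 \pi$

Begin with the known result
$$J(a) = \int_{0}^{\infty} - \frac{1}{3 \left(a^{2} + u^{2}\right)} \, du = - \frac{\pi}{6 a}.$$

Differentiating under the integral sign with respect to $a$,
$$\frac{dJ}{da} = \int_{0}^{\infty} \frac{2 a}{3 \left(a^{2} + u^{2}\right)^{2}} \, du = \frac{\pi}{6 a^{2}},$$
so $\int_{0}^{\infty} - \frac{1}{3 \left(a^{2} + u^{2}\right)^{2}} \, du = - \frac{\pi}{12 a^{3}}$.

Setting $a = \frac{1}{6}$:
$$I = - 18 \pi.$$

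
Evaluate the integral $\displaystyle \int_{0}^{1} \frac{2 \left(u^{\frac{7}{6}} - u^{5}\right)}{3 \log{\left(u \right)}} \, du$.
$\log{\left(\frac{78^{\frac{2}{3}}}{36} \right)}$

Consider the one-parameter family: let $I(a) = \int_{0}^{1} \frac{2 \left(u^{\frac{7}{6}} - u^{a}\right)}{3 \log{\left(u \right)}} \, du$.

Since $\dfrac{\partial}{\partial a}\,u^{a} = u^{a} \ln u$, the $\ln u$ in the denominator cancels and
$$\frac{dI}{da} = \int_{0}^{1} - \frac{2}{3} u^{a} \, du = - \frac{2}{3} \left[\frac{u^{a+1}}{a+1}\right]_0^1 = - \frac{2}{3 a + 3}.$$

Integrating with respect to $a$ gives $I(a) = - \frac{2 \log{\left(a + 1 \right)}}{3} - \frac{2 \log{\left(6 \right)}}{3} + \frac{2 \log{\left(13 \right)}}{3} + C$.

At $a = \frac{7}{6}$ the integrand is identically $0$, so $I(\frac{7}{6}) = 0$. The closed form gives $0$, hence $C = 0$.

Setting $a = 5$:
$$I = \log{\left(\frac{78^{\frac{2}{3}}}{36} \right)}.$$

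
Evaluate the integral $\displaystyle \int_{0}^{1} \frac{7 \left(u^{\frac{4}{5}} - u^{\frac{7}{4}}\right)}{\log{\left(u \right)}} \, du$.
$- \log{\left(\frac{1522435234375}{78364164096} \right)}$

Replace the exponent $\frac{7}{4}$ by a parameter $a$: let $I(a) = \int_{0}^{1} \frac{7 \left(u^{\frac{4}{5}} - u^{a}\right)}{\log{\left(u \right)}} \, du$.

Since $\dfrac{\partial}{\partial a}\,u^{a} = u^{a} \ln u$, the $\ln u$ in the denominator cancels and
$$\frac{dI}{da} = \int_{0}^{1} -7 u^{a} \, du = -7 \left[\frac{u^{a+1}}{a+1}\right]_0^1 = - \frac{7}{a + 1}.$$

Integrating with respect to $a$ gives $I(a) = - \log{\left(\frac{78125 \left(a + 1\right)^{7}}{4782969} \right)} + C$.

At $a = \frac{4}{5}$ the integrand is identically $0$, so $I(\frac{4}{5}) = 0$. The closed form gives $0$, hence $C = 0$.

Setting $a = \frac{7}{4}$:
$$I = - \log{\left(\frac{1522435234375}{78364164096} \right)}.$$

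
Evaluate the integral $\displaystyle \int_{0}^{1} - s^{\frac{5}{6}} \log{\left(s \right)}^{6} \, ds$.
$- \frac{201553920}{19487171}$

Begin with the known integral
$$J(a) = \int_{0}^{1} - s^{a} \, ds = - \frac{1}{a + 1}.$$

Differentiating under the integral sign brings down a factor of $\ln s$:
$$\frac{dJ}{da} = \int_{0}^{1} - s^{a} \log{\left(s \right)} \, ds = \frac{1}{\left(a + 1\right)^{2}}.$$

Repeating $6$ times in total — each differentiation brings down another $\ln s$ — gives
$$\frac{d^{6}J}{da^{6}} = \int_{0}^{1} - s^{a} \log{\left(s \right)}^{6} \, ds = - \frac{720}{\left(a + 1\right)^{7}},$$
and the integrand here is exactly the target integrand, so $I = - \frac{720}{\left(a + 1\right)^{7}}$.

Setting $a = \frac{5}{6}$:
$$I = - \frac{201553920}{19487171}.$$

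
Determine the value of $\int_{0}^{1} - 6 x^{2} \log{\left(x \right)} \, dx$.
$\frac{2}{3}$

Begin with the known integral
$$J(a) = \int_{0}^{1} - 6 x^{a} \, dx = - \frac{6}{a + 1}.$$

Differentiating under the integral sign brings down a factor of $\ln x$:
$$\frac{dJ}{da} = \int_{0}^{1} - 6 x^{a} \log{\left(x \right)} \, dx = \frac{6}{\left(a + 1\right)^{2}}.$$

The integral on the left is $I$, so $I = \frac{6}{\left(a + 1\right)^{2}}$.

Setting $a = 2$:
$$I = \frac{2}{3}.$$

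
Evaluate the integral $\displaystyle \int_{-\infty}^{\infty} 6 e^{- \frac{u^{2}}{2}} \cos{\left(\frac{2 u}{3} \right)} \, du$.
$\frac{6 \sqrt{2} \sqrt{\pi}}{e^{\frac{2}{9}}}$

Treat the cosine frequency as a parameter and define $I(b) = \int_{-\infty}^{\infty} 6 e^{- \frac{u^{2}}{2}} \cos{\left(b u \right)} \, du$.

Differentiating under the integral sign,
$$I'(b) = \int_{-\infty}^{\infty} - 6 u e^{- \frac{u^{2}}{2}} \sin{\left(b u \right)} \, du.$$

Integrate $\int_{-\infty}^{\infty} u \sin(b u)\, e^{- \frac{u^{2}}{2}}\, du$ by parts with $w = \sin(b u)$ and $dv = u\, e^{- \frac{u^{2}}{2}}\, du$, giving $v = - e^{- \frac{u^{2}}{2}}$. The boundary term vanishes and
$$\int_{-\infty}^{\infty} u \sin(b u)\, e^{- \frac{u^{2}}{2}}\, du = b \int_{-\infty}^{\infty} \cos(b u)\, e^{- \frac{u^{2}}{2}}\, du,$$
so $I'(b) = - b\, I(b)$.

This is a separable first-order ODE; solving with the initial condition $I(0) = \int_{-\infty}^{\infty} 6 e^{- \frac{u^{2}}{2}}\,du = 6 \sqrt{2} \sqrt{\pi}$ gives
$$I(b) = 6 \sqrt{2} \sqrt{\pi} e^{- \frac{b^{2}}{2}}.$$

Setting $b = \frac{2}{3}$:
$$I = \frac{6 \sqrt{2} \sqrt{\pi}}{e^{\frac{2}{9}}}.$$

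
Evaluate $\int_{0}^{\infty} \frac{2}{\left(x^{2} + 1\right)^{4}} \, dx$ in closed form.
$\frac{5 \pi}{16}$

Start from the standard arctangent integral
$$J(a) = \int_{0}^{\infty} \frac{2}{a^{2} + x^{2}} \, dx = \frac{\pi}{a}.$$

Differentiating under the integral sign with respect to $a$,
$$\frac{dJ}{da} = \int_{0}^{\infty} - \frac{4 a}{\left(a^{2} + x^{2}\right)^{2}} \, dx = - \frac{\pi}{a^{2}},$$
so $\int_{0}^{\infty} \frac{2}{\left(a^{2} + x^{2}\right)^{2}} \, dx = \frac{\pi}{2 a^{3}}$.

Repeating — each differentiation of $1/(x^2+a^2)^j$ produces $-2ja/(x^2+a^2)^{j+1}$ — and dividing through by $-2ja$ at each step yields, after $3$ differentiations in total,
$$\int_{0}^{\infty} \frac{2}{\left(a^{2} + x^{2}\right)^{4}} \, dx = \frac{5 \pi}{16 a^{7}}.$$

Setting $a = 1$:
$$I = \frac{5 \pi}{16}.$$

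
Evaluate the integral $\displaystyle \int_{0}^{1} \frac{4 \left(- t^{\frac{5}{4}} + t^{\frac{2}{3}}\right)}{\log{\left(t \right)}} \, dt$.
$- \log{\left(\frac{531441}{160000} \right)}$

Consider the one-parameter family: let $I(a) = \int_{0}^{1} \frac{4 \left(t^{\frac{2}{3}} - t^{a}\right)}{\log{\left(t \right)}} \, dt$.

Since $\dfrac{\partial}{\partial a}\,t^{a} = t^{a} \ln t$, the $\ln t$ in the denominator cancels and
$$\frac{dI}{da} = \int_{0}^{1} -4 t^{a} \, dt = -4 \left[\frac{t^{a+1}}{a+1}\right]_0^1 = - \frac{4}{a + 1}.$$

Integrating with respect to $a$ gives $I(a) = - \log{\left(\frac{81 \left(a + 1\right)^{4}}{625} \right)} + C$.

At $a = \frac{2}{3}$ the integrand is identically $0$, so $I(\frac{2}{3}) = 0$. The closed form gives $0$, hence $C = 0$.

Setting $a = \frac{5}{4}$:
$$I = - \log{\left(\frac{531441}{160000} \right)}.$$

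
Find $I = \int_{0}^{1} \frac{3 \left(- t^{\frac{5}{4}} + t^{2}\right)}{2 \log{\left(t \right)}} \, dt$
$\log{\left(\frac{8 \sqrt{3}}{9} \right)}$

Introduce a parameter $a$ in the exponent: let $I(a) = \int_{0}^{1} \frac{3 \left(t^{2} - t^{a}\right)}{2 \log{\left(t \right)}} \, dt$.

Since $\dfrac{\partial}{\partial a}\,t^{a} = t^{a} \ln t$, the $\ln t$ in the denominator cancels and
$$\frac{dI}{da} = \int_{0}^{1} - \frac{3}{2} t^{a} \, dt = - \frac{3}{2} \left[\frac{t^{a+1}}{a+1}\right]_0^1 = - \frac{3}{2 a + 2}.$$

Integrating with respect to $a$ gives $I(a) = - \frac{3 \log{\left(a + 1 \right)}}{2} + \frac{3 \log{\left(3 \right)}}{2} + C$.

At $a = 2$ the integrand is identically $0$, so $I(2) = 0$. The closed form gives $0$, hence $C = 0$.

Setting $a = \frac{5}{4}$:
$$I = \log{\left(\frac{8 \sqrt{3}}{9} \right)}.$$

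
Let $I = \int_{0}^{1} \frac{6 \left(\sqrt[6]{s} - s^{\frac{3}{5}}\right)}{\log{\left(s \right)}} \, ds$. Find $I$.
$\log{\left(\frac{1838265625}{12230590464} \right)}$

Consider the one-parameter family: let $I(a) = \int_{0}^{1} \frac{6 \left(- s^{\frac{3}{5}} + s^{a}\right)}{\log{\left(s \right)}} \, ds$.

Since $\dfrac{\partial}{\partial a}\,s^{a} = s^{a} \ln s$, the $\ln s$ in the denominator cancels and
$$\frac{dI}{da} = \int_{0}^{1} 6 s^{a} \, ds = 6 \left[\frac{s^{a+1}}{a+1}\right]_0^1 = \frac{6}{a + 1}.$$

Integrating with respect to $a$ gives $I(a) = \log{\left(\frac{15625 \left(a + 1\right)^{6}}{262144} \right)} + C$.

At $a = \frac{3}{5}$ the integrand is identically $0$, so $I(\frac{3}{5}) = 0$. The closed form gives $0$, hence $C = 0$.

Setting $a = \frac{1}{6}$:
$$I = \log{\left(\frac{1838265625}{12230590464} \right)}.$$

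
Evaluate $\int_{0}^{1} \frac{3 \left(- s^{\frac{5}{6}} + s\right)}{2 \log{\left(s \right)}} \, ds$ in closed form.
$\log{\left(\frac{24 \sqrt{33}}{121} \right)}$

Consider the one-parameter family: let $I(a) = \int_{0}^{1} \frac{3 \left(s - s^{a}\right)}{2 \log{\left(s \right)}} \, ds$.

Since $\dfrac{\partial}{\partial a}\,s^{a} = s^{a} \ln s$, the $\ln s$ in the denominator cancels and
$$\frac{dI}{da} = \int_{0}^{1} - \frac{3}{2} s^{a} \, ds = - \frac{3}{2} \left[\frac{s^{a+1}}{a+1}\right]_0^1 = - \frac{3}{2 a + 2}.$$

Integrating with respect to $a$ gives $I(a) = - \frac{3 \log{\left(a + 1 \right)}}{2} + \frac{3 \log{\left(2 \right)}}{2} + C$.

At $a = 1$ the integrand is identically $0$, so $I(1) = 0$. The closed form gives $0$, hence $C = 0$.

Setting $a = \frac{5}{6}$:
$$I = \log{\left(\frac{24 \sqrt{33}}{121} \right)}.$$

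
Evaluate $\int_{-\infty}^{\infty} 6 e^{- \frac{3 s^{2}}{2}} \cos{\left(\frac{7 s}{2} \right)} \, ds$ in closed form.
$\frac{2 \sqrt{6} \sqrt{\pi}}{e^{\frac{49}{24}}}$

Define $I(b) = \int_{-\infty}^{\infty} 6 e^{- \frac{3 s^{2}}{2}} \cos{\left(b s \right)} \, ds$.

Differentiating under the integral sign,
$$I'(b) = \int_{-\infty}^{\infty} - 6 s e^{- \frac{3 s^{2}}{2}} \sin{\left(b s \right)} \, ds.$$

Integrate $\int_{-\infty}^{\infty} s \sin(b s)\, e^{- \frac{3 s^{2}}{2}}\, ds$ by parts with $u = \sin(b s)$ and $dv = s\, e^{- \frac{3 s^{2}}{2}}\, ds$, giving $v = - \frac{e^{- \frac{3 s^{2}}{2}}}{3}$. The boundary term vanishes and
$$\int_{-\infty}^{\infty} s \sin(b s)\, e^{- \frac{3 s^{2}}{2}}\, ds = \frac{b}{3} \int_{-\infty}^{\infty} \cos(b s)\, e^{- \frac{3 s^{2}}{2}}\, ds,$$
so $I'(b) = - \frac{b}{3}\, I(b)$.

This is a separable first-order ODE; solving with the initial condition $I(0) = \int_{-\infty}^{\infty} 6 e^{- \frac{3 s^{2}}{2}}\,ds = 2 \sqrt{6} \sqrt{\pi}$ gives
$$I(b) = 2 \sqrt{6} \sqrt{\pi} e^{- \frac{b^{2}}{6}}.$$

Setting $b = \frac{7}{2}$:
$$I = \frac{2 \sqrt{6} \sqrt{\pi}}{e^{\frac{49}{24}}}.$$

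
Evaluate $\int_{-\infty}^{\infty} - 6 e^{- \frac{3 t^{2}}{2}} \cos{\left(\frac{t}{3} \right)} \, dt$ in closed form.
$- \frac{2 \sqrt{6} \sqrt{\pi}}{e^{\frac{1}{54}}}$

Let $b$ denote the cosine frequency and define $I(b) = \int_{-\infty}^{\infty} - 6 e^{- \frac{3 t^{2}}{2}} \cos{\left(b t \right)} \, dt$.

Differentiating under the integral sign,
$$I'(b) = \int_{-\infty}^{\infty} 6 t e^{- \frac{3 t^{2}}{2}} \sin{\left(b t \right)} \, dt.$$

Integrate $\int_{-\infty}^{\infty} t \sin(b t)\, e^{- \frac{3 t^{2}}{2}}\, dt$ by parts with $u = \sin(b t)$ and $dv = t\, e^{- \frac{3 t^{2}}{2}}\, dt$, giving $v = - \frac{e^{- \frac{3 t^{2}}{2}}}{3}$. The boundary term vanishes and
$$\int_{-\infty}^{\infty} t \sin(b t)\, e^{- \frac{3 t^{2}}{2}}\, dt = \frac{b}{3} \int_{-\infty}^{\infty} \cos(b t)\, e^{- \frac{3 t^{2}}{2}}\, dt,$$
so $I'(b) = - \frac{b}{3}\, I(b)$.

This is a separable first-order ODE; solving with the initial condition $I(0) = \int_{-\infty}^{\infty} - 6 e^{- \frac{3 t^{2}}{2}}\,dt = - 2 \sqrt{6} \sqrt{\pi}$ gives
$$I(b) = - 2 \sqrt{6} \sqrt{\pi} e^{- \frac{b^{2}}{6}}.$$

Setting $b = \frac{1}{3}$:
$$I = - \frac{2 \sqrt{6} \sqrt{\pi}}{e^{\frac{1}{54}}}.$$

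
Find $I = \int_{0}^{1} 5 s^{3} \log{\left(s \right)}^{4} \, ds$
$\frac{15}{128}$

Begin with the known integral
$$J(a) = \int_{0}^{1} 5 s^{a} \, ds = \frac{5}{a + 1}.$$

Differentiating under the integral sign brings down a factor of $\ln s$:
$$\frac{dJ}{da} = \int_{0}^{1} 5 s^{a} \log{\left(s \right)} \, ds = - \frac{5}{\left(a + 1\right)^{2}}.$$

Repeating $4$ times in total — each differentiation brings down another $\ln s$ — gives
$$\frac{d^{4}J}{da^{4}} = \int_{0}^{1} 5 s^{a} \log{\left(s \right)}^{4} \, ds = \frac{120}{\left(a + 1\right)^{5}},$$
and the integrand here is exactly the target integrand, so $I = \frac{120}{\left(a + 1\right)^{5}}$.

Setting $a = 3$:
$$I = \frac{15}{128}.$$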